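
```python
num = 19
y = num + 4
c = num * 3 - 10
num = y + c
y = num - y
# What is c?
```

Trace (tracking c):
num = 19  # -> num = 19
y = num + 4  # -> y = 23
c = num * 3 - 10  # -> c = 47
num = y + c  # -> num = 70
y = num - y  # -> y = 47

Answer: 47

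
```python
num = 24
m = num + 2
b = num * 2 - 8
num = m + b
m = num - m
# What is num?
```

Trace (tracking num):
num = 24  # -> num = 24
m = num + 2  # -> m = 26
b = num * 2 - 8  # -> b = 40
num = m + b  # -> num = 66
m = num - m  # -> m = 40

Answer: 66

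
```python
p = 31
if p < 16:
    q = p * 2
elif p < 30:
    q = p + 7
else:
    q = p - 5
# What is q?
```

Answer: 26

Derivation:
Trace (tracking q):
p = 31  # -> p = 31
if p < 16:  # condition is False
elif p < 30:  # condition is False
else:
    q = p - 5  # -> q = 26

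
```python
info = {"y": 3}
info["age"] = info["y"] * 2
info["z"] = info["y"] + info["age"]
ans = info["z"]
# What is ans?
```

Answer: 9

Derivation:
Trace (tracking ans):
info = {'y': 3}  # -> info = {'y': 3}
info['age'] = info['y'] * 2  # -> info = {'y': 3, 'age': 6}
info['z'] = info['y'] + info['age']  # -> info = {'y': 3, 'age': 6, 'z': 9}
ans = info['z']  # -> ans = 9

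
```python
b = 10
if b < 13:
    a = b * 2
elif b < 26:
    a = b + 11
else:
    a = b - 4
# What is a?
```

Trace (tracking a):
b = 10  # -> b = 10
if b < 13:  # condition is True
    a = b * 2  # -> a = 20

Answer: 20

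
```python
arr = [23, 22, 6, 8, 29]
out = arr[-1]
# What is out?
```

Trace (tracking out):
arr = [23, 22, 6, 8, 29]  # -> arr = [23, 22, 6, 8, 29]
out = arr[-1]  # -> out = 29

Answer: 29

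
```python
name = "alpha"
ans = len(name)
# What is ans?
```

Answer: 5

Derivation:
Trace (tracking ans):
name = 'alpha'  # -> name = 'alpha'
ans = len(name)  # -> ans = 5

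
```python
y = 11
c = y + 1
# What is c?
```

Answer: 12

Derivation:
Trace (tracking c):
y = 11  # -> y = 11
c = y + 1  # -> c = 12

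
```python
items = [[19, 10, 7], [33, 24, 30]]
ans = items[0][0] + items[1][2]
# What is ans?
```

Trace (tracking ans):
items = [[19, 10, 7], [33, 24, 30]]  # -> items = [[19, 10, 7], [33, 24, 30]]
ans = items[0][0] + items[1][2]  # -> ans = 49

Answer: 49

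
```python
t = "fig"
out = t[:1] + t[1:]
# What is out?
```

Answer: 'fig'

Derivation:
Trace (tracking out):
t = 'fig'  # -> t = 'fig'
out = t[:1] + t[1:]  # -> out = 'fig'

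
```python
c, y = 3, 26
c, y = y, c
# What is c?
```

Answer: 26

Derivation:
Trace (tracking c):
c, y = (3, 26)  # -> c = 3, y = 26
c, y = (y, c)  # -> c = 26, y = 3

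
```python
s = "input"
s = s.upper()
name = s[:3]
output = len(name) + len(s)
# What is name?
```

Answer: 'INP'

Derivation:
Trace (tracking name):
s = 'input'  # -> s = 'input'
s = s.upper()  # -> s = 'INPUT'
name = s[:3]  # -> name = 'INP'
output = len(name) + len(s)  # -> output = 8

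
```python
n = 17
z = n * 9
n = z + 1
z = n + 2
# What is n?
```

Answer: 154

Derivation:
Trace (tracking n):
n = 17  # -> n = 17
z = n * 9  # -> z = 153
n = z + 1  # -> n = 154
z = n + 2  # -> z = 156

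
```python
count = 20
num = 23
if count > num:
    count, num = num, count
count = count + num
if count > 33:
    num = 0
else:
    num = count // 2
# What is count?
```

Answer: 43

Derivation:
Trace (tracking count):
count = 20  # -> count = 20
num = 23  # -> num = 23
if count > num:  # condition is False
count = count + num  # -> count = 43
if count > 33:  # condition is True
    num = 0  # -> num = 0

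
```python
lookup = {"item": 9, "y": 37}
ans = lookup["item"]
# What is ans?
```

Trace (tracking ans):
lookup = {'item': 9, 'y': 37}  # -> lookup = {'item': 9, 'y': 37}
ans = lookup['item']  # -> ans = 9

Answer: 9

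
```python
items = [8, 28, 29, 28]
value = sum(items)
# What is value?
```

Answer: 93

Derivation:
Trace (tracking value):
items = [8, 28, 29, 28]  # -> items = [8, 28, 29, 28]
value = sum(items)  # -> value = 93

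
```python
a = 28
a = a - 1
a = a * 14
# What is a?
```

Trace (tracking a):
a = 28  # -> a = 28
a = a - 1  # -> a = 27
a = a * 14  # -> a = 378

Answer: 378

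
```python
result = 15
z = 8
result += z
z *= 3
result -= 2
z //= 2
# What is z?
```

Trace (tracking z):
result = 15  # -> result = 15
z = 8  # -> z = 8
result += z  # -> result = 23
z *= 3  # -> z = 24
result -= 2  # -> result = 21
z //= 2  # -> z = 12

Answer: 12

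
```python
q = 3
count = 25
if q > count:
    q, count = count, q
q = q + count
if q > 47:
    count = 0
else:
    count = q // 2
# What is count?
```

Trace (tracking count):
q = 3  # -> q = 3
count = 25  # -> count = 25
if q > count:  # condition is False
q = q + count  # -> q = 28
if q > 47:  # condition is False
else:
    count = q // 2  # -> count = 14

Answer: 14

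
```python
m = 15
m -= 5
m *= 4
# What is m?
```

Answer: 40

Derivation:
Trace (tracking m):
m = 15  # -> m = 15
m -= 5  # -> m = 10
m *= 4  # -> m = 40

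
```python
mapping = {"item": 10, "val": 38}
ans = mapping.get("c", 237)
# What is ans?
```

Trace (tracking ans):
mapping = {'item': 10, 'val': 38}  # -> mapping = {'item': 10, 'val': 38}
ans = mapping.get('c', 237)  # -> ans = 237

Answer: 237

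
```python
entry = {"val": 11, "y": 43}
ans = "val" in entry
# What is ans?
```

Trace (tracking ans):
entry = {'val': 11, 'y': 43}  # -> entry = {'val': 11, 'y': 43}
ans = 'val' in entry  # -> ans = True

Answer: True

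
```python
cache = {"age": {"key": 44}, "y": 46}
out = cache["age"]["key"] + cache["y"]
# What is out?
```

Answer: 90

Derivation:
Trace (tracking out):
cache = {'age': {'key': 44}, 'y': 46}  # -> cache = {'age': {'key': 44}, 'y': 46}
out = cache['age']['key'] + cache['y']  # -> out = 90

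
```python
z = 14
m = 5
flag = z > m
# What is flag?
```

Answer: True

Derivation:
Trace (tracking flag):
z = 14  # -> z = 14
m = 5  # -> m = 5
flag = z > m  # -> flag = True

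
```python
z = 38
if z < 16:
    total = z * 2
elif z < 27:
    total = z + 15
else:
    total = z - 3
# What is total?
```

Answer: 35

Derivation:
Trace (tracking total):
z = 38  # -> z = 38
if z < 16:  # condition is False
elif z < 27:  # condition is False
else:
    total = z - 3  # -> total = 35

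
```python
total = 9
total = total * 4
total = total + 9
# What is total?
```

Answer: 45

Derivation:
Trace (tracking total):
total = 9  # -> total = 9
total = total * 4  # -> total = 36
total = total + 9  # -> total = 45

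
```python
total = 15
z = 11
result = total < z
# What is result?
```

Answer: False

Derivation:
Trace (tracking result):
total = 15  # -> total = 15
z = 11  # -> z = 11
result = total < z  # -> result = False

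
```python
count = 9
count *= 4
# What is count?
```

Answer: 36

Derivation:
Trace (tracking count):
count = 9  # -> count = 9
count *= 4  # -> count = 36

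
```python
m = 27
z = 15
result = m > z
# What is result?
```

Answer: True

Derivation:
Trace (tracking result):
m = 27  # -> m = 27
z = 15  # -> z = 15
result = m > z  # -> result = True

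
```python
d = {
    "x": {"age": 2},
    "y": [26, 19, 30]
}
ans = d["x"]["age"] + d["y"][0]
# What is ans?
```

Answer: 28

Derivation:
Trace (tracking ans):
d = {'x': {'age': 2}, 'y': [26, 19, 30]}  # -> d = {'x': {'age': 2}, 'y': [26, 19, 30]}
ans = d['x']['age'] + d['y'][0]  # -> ans = 28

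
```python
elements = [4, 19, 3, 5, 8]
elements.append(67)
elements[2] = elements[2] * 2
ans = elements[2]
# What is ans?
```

Trace (tracking ans):
elements = [4, 19, 3, 5, 8]  # -> elements = [4, 19, 3, 5, 8]
elements.append(67)  # -> elements = [4, 19, 3, 5, 8, 67]
elements[2] = elements[2] * 2  # -> elements = [4, 19, 6, 5, 8, 67]
ans = elements[2]  # -> ans = 6

Answer: 6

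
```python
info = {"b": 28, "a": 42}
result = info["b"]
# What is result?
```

Answer: 28

Derivation:
Trace (tracking result):
info = {'b': 28, 'a': 42}  # -> info = {'b': 28, 'a': 42}
result = info['b']  # -> result = 28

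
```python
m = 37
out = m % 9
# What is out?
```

Trace (tracking out):
m = 37  # -> m = 37
out = m % 9  # -> out = 1

Answer: 1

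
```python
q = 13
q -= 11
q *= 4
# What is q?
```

Trace (tracking q):
q = 13  # -> q = 13
q -= 11  # -> q = 2
q *= 4  # -> q = 8

Answer: 8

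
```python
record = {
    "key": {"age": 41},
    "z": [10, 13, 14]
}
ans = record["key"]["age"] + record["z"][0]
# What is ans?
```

Trace (tracking ans):
record = {'key': {'age': 41}, 'z': [10, 13, 14]}  # -> record = {'key': {'age': 41}, 'z': [10, 13, 14]}
ans = record['key']['age'] + record['z'][0]  # -> ans = 51

Answer: 51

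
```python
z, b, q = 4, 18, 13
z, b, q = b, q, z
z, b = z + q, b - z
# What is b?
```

Answer: -5

Derivation:
Trace (tracking b):
z, b, q = (4, 18, 13)  # -> z = 4, b = 18, q = 13
z, b, q = (b, q, z)  # -> z = 18, b = 13, q = 4
z, b = (z + q, b - z)  # -> z = 22, b = -5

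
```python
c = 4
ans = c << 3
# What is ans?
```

Trace (tracking ans):
c = 4  # -> c = 4
ans = c << 3  # -> ans = 32

Answer: 32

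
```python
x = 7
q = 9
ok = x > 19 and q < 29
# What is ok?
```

Answer: False

Derivation:
Trace (tracking ok):
x = 7  # -> x = 7
q = 9  # -> q = 9
ok = x > 19 and q < 29  # -> ok = False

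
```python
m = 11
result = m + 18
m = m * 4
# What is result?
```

Trace (tracking result):
m = 11  # -> m = 11
result = m + 18  # -> result = 29
m = m * 4  # -> m = 44

Answer: 29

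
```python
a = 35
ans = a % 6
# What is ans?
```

Answer: 5

Derivation:
Trace (tracking ans):
a = 35  # -> a = 35
ans = a % 6  # -> ans = 5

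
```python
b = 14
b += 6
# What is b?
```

Trace (tracking b):
b = 14  # -> b = 14
b += 6  # -> b = 20

Answer: 20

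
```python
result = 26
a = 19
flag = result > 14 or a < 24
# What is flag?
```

Answer: True

Derivation:
Trace (tracking flag):
result = 26  # -> result = 26
a = 19  # -> a = 19
flag = result > 14 or a < 24  # -> flag = True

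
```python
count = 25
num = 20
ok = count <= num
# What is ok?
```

Trace (tracking ok):
count = 25  # -> count = 25
num = 20  # -> num = 20
ok = count <= num  # -> ok = False

Answer: False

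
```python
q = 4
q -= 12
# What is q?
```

Trace (tracking q):
q = 4  # -> q = 4
q -= 12  # -> q = -8

Answer: -8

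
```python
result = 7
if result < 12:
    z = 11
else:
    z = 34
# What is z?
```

Trace (tracking z):
result = 7  # -> result = 7
if result < 12:  # condition is True
    z = 11  # -> z = 11

Answer: 11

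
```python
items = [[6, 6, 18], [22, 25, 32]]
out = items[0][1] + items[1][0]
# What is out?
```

Trace (tracking out):
items = [[6, 6, 18], [22, 25, 32]]  # -> items = [[6, 6, 18], [22, 25, 32]]
out = items[0][1] + items[1][0]  # -> out = 28

Answer: 28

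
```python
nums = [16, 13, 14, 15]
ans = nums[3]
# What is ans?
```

Trace (tracking ans):
nums = [16, 13, 14, 15]  # -> nums = [16, 13, 14, 15]
ans = nums[3]  # -> ans = 15

Answer: 15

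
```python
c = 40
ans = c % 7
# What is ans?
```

Trace (tracking ans):
c = 40  # -> c = 40
ans = c % 7  # -> ans = 5

Answer: 5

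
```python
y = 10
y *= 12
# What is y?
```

Answer: 120

Derivation:
Trace (tracking y):
y = 10  # -> y = 10
y *= 12  # -> y = 120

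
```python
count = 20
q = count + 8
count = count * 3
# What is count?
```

Answer: 60

Derivation:
Trace (tracking count):
count = 20  # -> count = 20
q = count + 8  # -> q = 28
count = count * 3  # -> count = 60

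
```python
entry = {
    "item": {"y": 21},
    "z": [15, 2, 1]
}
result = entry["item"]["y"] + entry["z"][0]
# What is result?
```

Trace (tracking result):
entry = {'item': {'y': 21}, 'z': [15, 2, 1]}  # -> entry = {'item': {'y': 21}, 'z': [15, 2, 1]}
result = entry['item']['y'] + entry['z'][0]  # -> result = 36

Answer: 36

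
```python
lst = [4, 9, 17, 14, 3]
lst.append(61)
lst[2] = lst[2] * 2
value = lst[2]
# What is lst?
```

Trace (tracking lst):
lst = [4, 9, 17, 14, 3]  # -> lst = [4, 9, 17, 14, 3]
lst.append(61)  # -> lst = [4, 9, 17, 14, 3, 61]
lst[2] = lst[2] * 2  # -> lst = [4, 9, 34, 14, 3, 61]
value = lst[2]  # -> value = 34

Answer: [4, 9, 34, 14, 3, 61]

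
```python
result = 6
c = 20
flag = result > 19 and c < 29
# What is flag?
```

Trace (tracking flag):
result = 6  # -> result = 6
c = 20  # -> c = 20
flag = result > 19 and c < 29  # -> flag = False

Answer: False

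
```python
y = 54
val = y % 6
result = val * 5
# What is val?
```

Answer: 0

Derivation:
Trace (tracking val):
y = 54  # -> y = 54
val = y % 6  # -> val = 0
result = val * 5  # -> result = 0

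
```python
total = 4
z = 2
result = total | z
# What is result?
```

Answer: 6

Derivation:
Trace (tracking result):
total = 4  # -> total = 4
z = 2  # -> z = 2
result = total | z  # -> result = 6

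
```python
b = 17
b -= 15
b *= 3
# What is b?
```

Answer: 6

Derivation:
Trace (tracking b):
b = 17  # -> b = 17
b -= 15  # -> b = 2
b *= 3  # -> b = 6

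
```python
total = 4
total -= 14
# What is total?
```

Trace (tracking total):
total = 4  # -> total = 4
total -= 14  # -> total = -10

Answer: -10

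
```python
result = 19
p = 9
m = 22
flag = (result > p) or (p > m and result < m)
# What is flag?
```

Answer: True

Derivation:
Trace (tracking flag):
result = 19  # -> result = 19
p = 9  # -> p = 9
m = 22  # -> m = 22
flag = result > p or (p > m and result < m)  # -> flag = True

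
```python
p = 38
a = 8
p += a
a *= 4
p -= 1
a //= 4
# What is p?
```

Answer: 45

Derivation:
Trace (tracking p):
p = 38  # -> p = 38
a = 8  # -> a = 8
p += a  # -> p = 46
a *= 4  # -> a = 32
p -= 1  # -> p = 45
a //= 4  # -> a = 8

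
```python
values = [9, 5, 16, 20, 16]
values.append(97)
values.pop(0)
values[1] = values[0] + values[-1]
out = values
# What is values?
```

Trace (tracking values):
values = [9, 5, 16, 20, 16]  # -> values = [9, 5, 16, 20, 16]
values.append(97)  # -> values = [9, 5, 16, 20, 16, 97]
values.pop(0)  # -> values = [5, 16, 20, 16, 97]
values[1] = values[0] + values[-1]  # -> values = [5, 102, 20, 16, 97]
out = values  # -> out = [5, 102, 20, 16, 97]

Answer: [5, 102, 20, 16, 97]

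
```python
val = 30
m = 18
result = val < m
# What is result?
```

Answer: False

Derivation:
Trace (tracking result):
val = 30  # -> val = 30
m = 18  # -> m = 18
result = val < m  # -> result = False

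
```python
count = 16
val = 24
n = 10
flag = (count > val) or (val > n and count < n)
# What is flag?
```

Answer: False

Derivation:
Trace (tracking flag):
count = 16  # -> count = 16
val = 24  # -> val = 24
n = 10  # -> n = 10
flag = count > val or (val > n and count < n)  # -> flag = False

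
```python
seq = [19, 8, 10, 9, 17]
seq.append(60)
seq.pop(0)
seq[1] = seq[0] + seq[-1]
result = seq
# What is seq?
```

Trace (tracking seq):
seq = [19, 8, 10, 9, 17]  # -> seq = [19, 8, 10, 9, 17]
seq.append(60)  # -> seq = [19, 8, 10, 9, 17, 60]
seq.pop(0)  # -> seq = [8, 10, 9, 17, 60]
seq[1] = seq[0] + seq[-1]  # -> seq = [8, 68, 9, 17, 60]
result = seq  # -> result = [8, 68, 9, 17, 60]

Answer: [8, 68, 9, 17, 60]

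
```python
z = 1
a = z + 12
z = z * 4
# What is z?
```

Trace (tracking z):
z = 1  # -> z = 1
a = z + 12  # -> a = 13
z = z * 4  # -> z = 4

Answer: 4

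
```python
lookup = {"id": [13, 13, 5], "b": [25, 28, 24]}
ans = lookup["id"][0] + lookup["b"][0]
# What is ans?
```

Trace (tracking ans):
lookup = {'id': [13, 13, 5], 'b': [25, 28, 24]}  # -> lookup = {'id': [13, 13, 5], 'b': [25, 28, 24]}
ans = lookup['id'][0] + lookup['b'][0]  # -> ans = 38

Answer: 38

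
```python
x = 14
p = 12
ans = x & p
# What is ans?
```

Trace (tracking ans):
x = 14  # -> x = 14
p = 12  # -> p = 12
ans = x & p  # -> ans = 12

Answer: 12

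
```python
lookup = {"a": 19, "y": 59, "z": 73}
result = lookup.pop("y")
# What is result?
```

Answer: 59

Derivation:
Trace (tracking result):
lookup = {'a': 19, 'y': 59, 'z': 73}  # -> lookup = {'a': 19, 'y': 59, 'z': 73}
result = lookup.pop('y')  # -> result = 59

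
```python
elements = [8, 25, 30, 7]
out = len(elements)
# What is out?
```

Trace (tracking out):
elements = [8, 25, 30, 7]  # -> elements = [8, 25, 30, 7]
out = len(elements)  # -> out = 4

Answer: 4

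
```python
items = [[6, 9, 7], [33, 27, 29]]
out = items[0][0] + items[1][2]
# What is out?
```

Trace (tracking out):
items = [[6, 9, 7], [33, 27, 29]]  # -> items = [[6, 9, 7], [33, 27, 29]]
out = items[0][0] + items[1][2]  # -> out = 35

Answer: 35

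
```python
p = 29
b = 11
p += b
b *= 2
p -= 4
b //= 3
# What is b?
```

Trace (tracking b):
p = 29  # -> p = 29
b = 11  # -> b = 11
p += b  # -> p = 40
b *= 2  # -> b = 22
p -= 4  # -> p = 36
b //= 3  # -> b = 7

Answer: 7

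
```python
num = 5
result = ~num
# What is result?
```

Answer: -6

Derivation:
Trace (tracking result):
num = 5  # -> num = 5
result = ~num  # -> result = -6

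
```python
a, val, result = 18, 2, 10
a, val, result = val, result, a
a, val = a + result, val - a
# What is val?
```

Answer: 8

Derivation:
Trace (tracking val):
a, val, result = (18, 2, 10)  # -> a = 18, val = 2, result = 10
a, val, result = (val, result, a)  # -> a = 2, val = 10, result = 18
a, val = (a + result, val - a)  # -> a = 20, val = 8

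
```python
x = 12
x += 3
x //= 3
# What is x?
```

Answer: 5

Derivation:
Trace (tracking x):
x = 12  # -> x = 12
x += 3  # -> x = 15
x //= 3  # -> x = 5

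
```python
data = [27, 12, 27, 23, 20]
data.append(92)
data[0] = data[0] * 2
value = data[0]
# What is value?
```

Answer: 54

Derivation:
Trace (tracking value):
data = [27, 12, 27, 23, 20]  # -> data = [27, 12, 27, 23, 20]
data.append(92)  # -> data = [27, 12, 27, 23, 20, 92]
data[0] = data[0] * 2  # -> data = [54, 12, 27, 23, 20, 92]
value = data[0]  # -> value = 54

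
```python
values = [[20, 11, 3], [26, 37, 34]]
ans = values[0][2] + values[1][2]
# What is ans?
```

Answer: 37

Derivation:
Trace (tracking ans):
values = [[20, 11, 3], [26, 37, 34]]  # -> values = [[20, 11, 3], [26, 37, 34]]
ans = values[0][2] + values[1][2]  # -> ans = 37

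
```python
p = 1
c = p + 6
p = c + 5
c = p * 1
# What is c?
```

Answer: 12

Derivation:
Trace (tracking c):
p = 1  # -> p = 1
c = p + 6  # -> c = 7
p = c + 5  # -> p = 12
c = p * 1  # -> c = 12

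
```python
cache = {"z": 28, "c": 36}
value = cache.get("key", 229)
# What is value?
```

Answer: 229

Derivation:
Trace (tracking value):
cache = {'z': 28, 'c': 36}  # -> cache = {'z': 28, 'c': 36}
value = cache.get('key', 229)  # -> value = 229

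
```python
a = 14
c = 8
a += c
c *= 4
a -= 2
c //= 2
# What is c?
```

Trace (tracking c):
a = 14  # -> a = 14
c = 8  # -> c = 8
a += c  # -> a = 22
c *= 4  # -> c = 32
a -= 2  # -> a = 20
c //= 2  # -> c = 16

Answer: 16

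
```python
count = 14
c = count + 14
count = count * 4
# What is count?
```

Trace (tracking count):
count = 14  # -> count = 14
c = count + 14  # -> c = 28
count = count * 4  # -> count = 56

Answer: 56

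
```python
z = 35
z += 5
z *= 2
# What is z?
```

Answer: 80

Derivation:
Trace (tracking z):
z = 35  # -> z = 35
z += 5  # -> z = 40
z *= 2  # -> z = 80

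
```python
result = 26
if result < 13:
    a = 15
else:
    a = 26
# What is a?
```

Answer: 26

Derivation:
Trace (tracking a):
result = 26  # -> result = 26
if result < 13:  # condition is False
else:
    a = 26  # -> a = 26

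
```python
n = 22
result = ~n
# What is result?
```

Trace (tracking result):
n = 22  # -> n = 22
result = ~n  # -> result = -23

Answer: -23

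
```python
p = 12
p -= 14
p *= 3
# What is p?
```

Trace (tracking p):
p = 12  # -> p = 12
p -= 14  # -> p = -2
p *= 3  # -> p = -6

Answer: -6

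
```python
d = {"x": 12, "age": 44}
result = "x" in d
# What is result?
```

Answer: True

Derivation:
Trace (tracking result):
d = {'x': 12, 'age': 44}  # -> d = {'x': 12, 'age': 44}
result = 'x' in d  # -> result = True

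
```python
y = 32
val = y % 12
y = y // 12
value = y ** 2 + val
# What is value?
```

Trace (tracking value):
y = 32  # -> y = 32
val = y % 12  # -> val = 8
y = y // 12  # -> y = 2
value = y ** 2 + val  # -> value = 12

Answer: 12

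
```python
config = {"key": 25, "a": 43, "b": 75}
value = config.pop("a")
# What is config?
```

Trace (tracking config):
config = {'key': 25, 'a': 43, 'b': 75}  # -> config = {'key': 25, 'a': 43, 'b': 75}
value = config.pop('a')  # -> value = 43

Answer: {'key': 25, 'b': 75}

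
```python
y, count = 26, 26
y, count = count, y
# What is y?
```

Trace (tracking y):
y, count = (26, 26)  # -> y = 26, count = 26
y, count = (count, y)  # -> y = 26, count = 26

Answer: 26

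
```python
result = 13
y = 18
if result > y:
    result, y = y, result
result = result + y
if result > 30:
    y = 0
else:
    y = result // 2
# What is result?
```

Answer: 31

Derivation:
Trace (tracking result):
result = 13  # -> result = 13
y = 18  # -> y = 18
if result > y:  # condition is False
result = result + y  # -> result = 31
if result > 30:  # condition is True
    y = 0  # -> y = 0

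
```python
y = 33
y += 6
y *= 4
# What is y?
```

Trace (tracking y):
y = 33  # -> y = 33
y += 6  # -> y = 39
y *= 4  # -> y = 156

Answer: 156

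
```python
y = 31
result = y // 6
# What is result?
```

Answer: 5

Derivation:
Trace (tracking result):
y = 31  # -> y = 31
result = y // 6  # -> result = 5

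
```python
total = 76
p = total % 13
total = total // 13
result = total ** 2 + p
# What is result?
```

Answer: 36

Derivation:
Trace (tracking result):
total = 76  # -> total = 76
p = total % 13  # -> p = 11
total = total // 13  # -> total = 5
result = total ** 2 + p  # -> result = 36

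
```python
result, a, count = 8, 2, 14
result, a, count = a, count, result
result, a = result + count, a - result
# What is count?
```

Answer: 8

Derivation:
Trace (tracking count):
result, a, count = (8, 2, 14)  # -> result = 8, a = 2, count = 14
result, a, count = (a, count, result)  # -> result = 2, a = 14, count = 8
result, a = (result + count, a - result)  # -> result = 10, a = 12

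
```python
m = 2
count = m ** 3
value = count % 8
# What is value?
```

Trace (tracking value):
m = 2  # -> m = 2
count = m ** 3  # -> count = 8
value = count % 8  # -> value = 0

Answer: 0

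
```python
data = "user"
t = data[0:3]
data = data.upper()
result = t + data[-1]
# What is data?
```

Answer: 'USER'

Derivation:
Trace (tracking data):
data = 'user'  # -> data = 'user'
t = data[0:3]  # -> t = 'use'
data = data.upper()  # -> data = 'USER'
result = t + data[-1]  # -> result = 'useR'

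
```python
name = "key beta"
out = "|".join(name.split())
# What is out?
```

Trace (tracking out):
name = 'key beta'  # -> name = 'key beta'
out = '|'.join(name.split())  # -> out = 'key|beta'

Answer: 'key|beta'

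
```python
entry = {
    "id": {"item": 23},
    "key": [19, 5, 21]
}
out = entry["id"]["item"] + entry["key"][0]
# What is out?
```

Answer: 42

Derivation:
Trace (tracking out):
entry = {'id': {'item': 23}, 'key': [19, 5, 21]}  # -> entry = {'id': {'item': 23}, 'key': [19, 5, 21]}
out = entry['id']['item'] + entry['key'][0]  # -> out = 42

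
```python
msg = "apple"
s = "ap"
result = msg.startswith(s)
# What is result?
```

Answer: True

Derivation:
Trace (tracking result):
msg = 'apple'  # -> msg = 'apple'
s = 'ap'  # -> s = 'ap'
result = msg.startswith(s)  # -> result = True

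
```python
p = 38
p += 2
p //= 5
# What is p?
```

Answer: 8

Derivation:
Trace (tracking p):
p = 38  # -> p = 38
p += 2  # -> p = 40
p //= 5  # -> p = 8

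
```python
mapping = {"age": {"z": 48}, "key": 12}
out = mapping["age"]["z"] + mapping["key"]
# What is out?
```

Trace (tracking out):
mapping = {'age': {'z': 48}, 'key': 12}  # -> mapping = {'age': {'z': 48}, 'key': 12}
out = mapping['age']['z'] + mapping['key']  # -> out = 60

Answer: 60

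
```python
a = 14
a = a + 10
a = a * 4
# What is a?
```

Trace (tracking a):
a = 14  # -> a = 14
a = a + 10  # -> a = 24
a = a * 4  # -> a = 96

Answer: 96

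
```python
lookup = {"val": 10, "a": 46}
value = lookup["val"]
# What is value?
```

Answer: 10

Derivation:
Trace (tracking value):
lookup = {'val': 10, 'a': 46}  # -> lookup = {'val': 10, 'a': 46}
value = lookup['val']  # -> value = 10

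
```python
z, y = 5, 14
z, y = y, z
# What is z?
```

Answer: 14

Derivation:
Trace (tracking z):
z, y = (5, 14)  # -> z = 5, y = 14
z, y = (y, z)  # -> z = 14, y = 5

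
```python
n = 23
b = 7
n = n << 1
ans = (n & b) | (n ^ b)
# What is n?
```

Trace (tracking n):
n = 23  # -> n = 23
b = 7  # -> b = 7
n = n << 1  # -> n = 46
ans = n & b | n ^ b  # -> ans = 47

Answer: 46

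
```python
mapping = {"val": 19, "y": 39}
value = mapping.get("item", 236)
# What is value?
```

Trace (tracking value):
mapping = {'val': 19, 'y': 39}  # -> mapping = {'val': 19, 'y': 39}
value = mapping.get('item', 236)  # -> value = 236

Answer: 236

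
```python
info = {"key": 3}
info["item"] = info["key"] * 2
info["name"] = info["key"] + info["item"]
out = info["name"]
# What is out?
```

Trace (tracking out):
info = {'key': 3}  # -> info = {'key': 3}
info['item'] = info['key'] * 2  # -> info = {'key': 3, 'item': 6}
info['name'] = info['key'] + info['item']  # -> info = {'key': 3, 'item': 6, 'name': 9}
out = info['name']  # -> out = 9

Answer: 9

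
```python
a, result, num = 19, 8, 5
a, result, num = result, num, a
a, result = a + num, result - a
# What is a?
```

Trace (tracking a):
a, result, num = (19, 8, 5)  # -> a = 19, result = 8, num = 5
a, result, num = (result, num, a)  # -> a = 8, result = 5, num = 19
a, result = (a + num, result - a)  # -> a = 27, result = -3

Answer: 27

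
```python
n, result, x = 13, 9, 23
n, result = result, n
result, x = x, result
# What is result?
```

Trace (tracking result):
n, result, x = (13, 9, 23)  # -> n = 13, result = 9, x = 23
n, result = (result, n)  # -> n = 9, result = 13
result, x = (x, result)  # -> result = 23, x = 13

Answer: 23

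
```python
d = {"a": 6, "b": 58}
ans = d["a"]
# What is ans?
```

Trace (tracking ans):
d = {'a': 6, 'b': 58}  # -> d = {'a': 6, 'b': 58}
ans = d['a']  # -> ans = 6

Answer: 6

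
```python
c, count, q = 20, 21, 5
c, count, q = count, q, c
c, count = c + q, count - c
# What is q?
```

Trace (tracking q):
c, count, q = (20, 21, 5)  # -> c = 20, count = 21, q = 5
c, count, q = (count, q, c)  # -> c = 21, count = 5, q = 20
c, count = (c + q, count - c)  # -> c = 41, count = -16

Answer: 20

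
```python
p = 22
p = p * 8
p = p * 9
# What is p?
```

Answer: 1584

Derivation:
Trace (tracking p):
p = 22  # -> p = 22
p = p * 8  # -> p = 176
p = p * 9  # -> p = 1584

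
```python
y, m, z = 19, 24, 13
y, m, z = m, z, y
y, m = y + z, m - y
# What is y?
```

Trace (tracking y):
y, m, z = (19, 24, 13)  # -> y = 19, m = 24, z = 13
y, m, z = (m, z, y)  # -> y = 24, m = 13, z = 19
y, m = (y + z, m - y)  # -> y = 43, m = -11

Answer: 43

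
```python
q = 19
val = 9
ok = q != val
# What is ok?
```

Trace (tracking ok):
q = 19  # -> q = 19
val = 9  # -> val = 9
ok = q != val  # -> ok = True

Answer: True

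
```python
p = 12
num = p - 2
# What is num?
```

Trace (tracking num):
p = 12  # -> p = 12
num = p - 2  # -> num = 10

Answer: 10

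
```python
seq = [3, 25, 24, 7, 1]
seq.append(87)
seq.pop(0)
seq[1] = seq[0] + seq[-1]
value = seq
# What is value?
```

Answer: [25, 112, 7, 1, 87]

Derivation:
Trace (tracking value):
seq = [3, 25, 24, 7, 1]  # -> seq = [3, 25, 24, 7, 1]
seq.append(87)  # -> seq = [3, 25, 24, 7, 1, 87]
seq.pop(0)  # -> seq = [25, 24, 7, 1, 87]
seq[1] = seq[0] + seq[-1]  # -> seq = [25, 112, 7, 1, 87]
value = seq  # -> value = [25, 112, 7, 1, 87]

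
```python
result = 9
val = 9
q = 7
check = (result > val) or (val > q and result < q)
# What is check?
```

Trace (tracking check):
result = 9  # -> result = 9
val = 9  # -> val = 9
q = 7  # -> q = 7
check = result > val or (val > q and result < q)  # -> check = False

Answer: False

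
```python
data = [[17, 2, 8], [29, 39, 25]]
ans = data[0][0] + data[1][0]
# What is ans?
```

Answer: 46

Derivation:
Trace (tracking ans):
data = [[17, 2, 8], [29, 39, 25]]  # -> data = [[17, 2, 8], [29, 39, 25]]
ans = data[0][0] + data[1][0]  # -> ans = 46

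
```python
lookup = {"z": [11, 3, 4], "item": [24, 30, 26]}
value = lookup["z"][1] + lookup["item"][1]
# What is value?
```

Answer: 33

Derivation:
Trace (tracking value):
lookup = {'z': [11, 3, 4], 'item': [24, 30, 26]}  # -> lookup = {'z': [11, 3, 4], 'item': [24, 30, 26]}
value = lookup['z'][1] + lookup['item'][1]  # -> value = 33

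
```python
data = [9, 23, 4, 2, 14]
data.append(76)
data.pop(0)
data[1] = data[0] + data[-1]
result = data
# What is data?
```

Answer: [23, 99, 2, 14, 76]

Derivation:
Trace (tracking data):
data = [9, 23, 4, 2, 14]  # -> data = [9, 23, 4, 2, 14]
data.append(76)  # -> data = [9, 23, 4, 2, 14, 76]
data.pop(0)  # -> data = [23, 4, 2, 14, 76]
data[1] = data[0] + data[-1]  # -> data = [23, 99, 2, 14, 76]
result = data  # -> result = [23, 99, 2, 14, 76]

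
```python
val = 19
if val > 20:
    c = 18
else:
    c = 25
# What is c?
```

Answer: 25

Derivation:
Trace (tracking c):
val = 19  # -> val = 19
if val > 20:  # condition is False
else:
    c = 25  # -> c = 25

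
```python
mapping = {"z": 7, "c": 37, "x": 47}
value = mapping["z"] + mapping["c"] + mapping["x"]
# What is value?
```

Answer: 91

Derivation:
Trace (tracking value):
mapping = {'z': 7, 'c': 37, 'x': 47}  # -> mapping = {'z': 7, 'c': 37, 'x': 47}
value = mapping['z'] + mapping['c'] + mapping['x']  # -> value = 91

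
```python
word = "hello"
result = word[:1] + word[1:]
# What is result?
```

Answer: 'hello'

Derivation:
Trace (tracking result):
word = 'hello'  # -> word = 'hello'
result = word[:1] + word[1:]  # -> result = 'hello'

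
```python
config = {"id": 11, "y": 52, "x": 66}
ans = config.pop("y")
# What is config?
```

Trace (tracking config):
config = {'id': 11, 'y': 52, 'x': 66}  # -> config = {'id': 11, 'y': 52, 'x': 66}
ans = config.pop('y')  # -> ans = 52

Answer: {'id': 11, 'x': 66}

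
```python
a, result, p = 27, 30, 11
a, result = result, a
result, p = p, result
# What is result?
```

Answer: 11

Derivation:
Trace (tracking result):
a, result, p = (27, 30, 11)  # -> a = 27, result = 30, p = 11
a, result = (result, a)  # -> a = 30, result = 27
result, p = (p, result)  # -> result = 11, p = 27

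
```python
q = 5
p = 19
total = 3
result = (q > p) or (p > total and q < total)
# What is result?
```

Answer: False

Derivation:
Trace (tracking result):
q = 5  # -> q = 5
p = 19  # -> p = 19
total = 3  # -> total = 3
result = q > p or (p > total and q < total)  # -> result = False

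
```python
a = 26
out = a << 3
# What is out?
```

Answer: 208

Derivation:
Trace (tracking out):
a = 26  # -> a = 26
out = a << 3  # -> out = 208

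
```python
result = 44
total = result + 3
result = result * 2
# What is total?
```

Trace (tracking total):
result = 44  # -> result = 44
total = result + 3  # -> total = 47
result = result * 2  # -> result = 88

Answer: 47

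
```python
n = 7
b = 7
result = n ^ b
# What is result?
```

Trace (tracking result):
n = 7  # -> n = 7
b = 7  # -> b = 7
result = n ^ b  # -> result = 0

Answer: 0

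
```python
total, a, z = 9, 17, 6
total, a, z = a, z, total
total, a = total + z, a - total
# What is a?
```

Answer: -11

Derivation:
Trace (tracking a):
total, a, z = (9, 17, 6)  # -> total = 9, a = 17, z = 6
total, a, z = (a, z, total)  # -> total = 17, a = 6, z = 9
total, a = (total + z, a - total)  # -> total = 26, a = -11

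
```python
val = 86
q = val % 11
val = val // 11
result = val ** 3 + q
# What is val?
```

Answer: 7

Derivation:
Trace (tracking val):
val = 86  # -> val = 86
q = val % 11  # -> q = 9
val = val // 11  # -> val = 7
result = val ** 3 + q  # -> result = 352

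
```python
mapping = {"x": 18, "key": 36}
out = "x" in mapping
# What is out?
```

Trace (tracking out):
mapping = {'x': 18, 'key': 36}  # -> mapping = {'x': 18, 'key': 36}
out = 'x' in mapping  # -> out = True

Answer: True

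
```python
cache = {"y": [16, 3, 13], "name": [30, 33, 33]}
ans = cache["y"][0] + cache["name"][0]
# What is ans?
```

Trace (tracking ans):
cache = {'y': [16, 3, 13], 'name': [30, 33, 33]}  # -> cache = {'y': [16, 3, 13], 'name': [30, 33, 33]}
ans = cache['y'][0] + cache['name'][0]  # -> ans = 46

Answer: 46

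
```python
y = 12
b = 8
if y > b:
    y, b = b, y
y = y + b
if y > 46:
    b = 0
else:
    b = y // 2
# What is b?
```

Trace (tracking b):
y = 12  # -> y = 12
b = 8  # -> b = 8
if y > b:  # condition is True
    y, b = (b, y)  # -> y = 8, b = 12
y = y + b  # -> y = 20
if y > 46:  # condition is False
else:
    b = y // 2  # -> b = 10

Answer: 10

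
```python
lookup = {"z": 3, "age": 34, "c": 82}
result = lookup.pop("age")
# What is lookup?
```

Answer: {'z': 3, 'c': 82}

Derivation:
Trace (tracking lookup):
lookup = {'z': 3, 'age': 34, 'c': 82}  # -> lookup = {'z': 3, 'age': 34, 'c': 82}
result = lookup.pop('age')  # -> result = 34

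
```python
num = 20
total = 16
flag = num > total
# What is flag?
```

Trace (tracking flag):
num = 20  # -> num = 20
total = 16  # -> total = 16
flag = num > total  # -> flag = True

Answer: True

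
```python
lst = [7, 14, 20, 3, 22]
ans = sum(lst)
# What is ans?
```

Trace (tracking ans):
lst = [7, 14, 20, 3, 22]  # -> lst = [7, 14, 20, 3, 22]
ans = sum(lst)  # -> ans = 66

Answer: 66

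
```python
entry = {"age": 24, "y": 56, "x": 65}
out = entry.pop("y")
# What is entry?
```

Answer: {'age': 24, 'x': 65}

Derivation:
Trace (tracking entry):
entry = {'age': 24, 'y': 56, 'x': 65}  # -> entry = {'age': 24, 'y': 56, 'x': 65}
out = entry.pop('y')  # -> out = 56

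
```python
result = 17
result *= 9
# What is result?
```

Trace (tracking result):
result = 17  # -> result = 17
result *= 9  # -> result = 153

Answer: 153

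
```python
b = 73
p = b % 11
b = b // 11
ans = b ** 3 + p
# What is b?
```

Trace (tracking b):
b = 73  # -> b = 73
p = b % 11  # -> p = 7
b = b // 11  # -> b = 6
ans = b ** 3 + p  # -> ans = 223

Answer: 6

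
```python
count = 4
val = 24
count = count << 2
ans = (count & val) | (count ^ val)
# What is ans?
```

Trace (tracking ans):
count = 4  # -> count = 4
val = 24  # -> val = 24
count = count << 2  # -> count = 16
ans = count & val | count ^ val  # -> ans = 24

Answer: 24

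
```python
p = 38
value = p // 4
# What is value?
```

Trace (tracking value):
p = 38  # -> p = 38
value = p // 4  # -> value = 9

Answer: 9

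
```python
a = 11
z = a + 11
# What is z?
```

Answer: 22

Derivation:
Trace (tracking z):
a = 11  # -> a = 11
z = a + 11  # -> z = 22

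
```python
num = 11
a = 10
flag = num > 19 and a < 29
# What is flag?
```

Trace (tracking flag):
num = 11  # -> num = 11
a = 10  # -> a = 10
flag = num > 19 and a < 29  # -> flag = False

Answer: False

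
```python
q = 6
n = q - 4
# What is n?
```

Trace (tracking n):
q = 6  # -> q = 6
n = q - 4  # -> n = 2

Answer: 2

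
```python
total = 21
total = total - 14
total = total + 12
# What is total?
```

Answer: 19

Derivation:
Trace (tracking total):
total = 21  # -> total = 21
total = total - 14  # -> total = 7
total = total + 12  # -> total = 19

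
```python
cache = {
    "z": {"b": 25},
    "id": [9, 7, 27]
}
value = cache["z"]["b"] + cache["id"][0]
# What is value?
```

Trace (tracking value):
cache = {'z': {'b': 25}, 'id': [9, 7, 27]}  # -> cache = {'z': {'b': 25}, 'id': [9, 7, 27]}
value = cache['z']['b'] + cache['id'][0]  # -> value = 34

Answer: 34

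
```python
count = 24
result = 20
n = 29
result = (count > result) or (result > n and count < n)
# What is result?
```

Trace (tracking result):
count = 24  # -> count = 24
result = 20  # -> result = 20
n = 29  # -> n = 29
result = count > result or (result > n and count < n)  # -> result = True

Answer: True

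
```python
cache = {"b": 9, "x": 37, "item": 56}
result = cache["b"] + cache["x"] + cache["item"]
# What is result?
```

Answer: 102

Derivation:
Trace (tracking result):
cache = {'b': 9, 'x': 37, 'item': 56}  # -> cache = {'b': 9, 'x': 37, 'item': 56}
result = cache['b'] + cache['x'] + cache['item']  # -> result = 102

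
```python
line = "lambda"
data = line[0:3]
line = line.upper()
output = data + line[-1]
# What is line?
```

Trace (tracking line):
line = 'lambda'  # -> line = 'lambda'
data = line[0:3]  # -> data = 'lam'
line = line.upper()  # -> line = 'LAMBDA'
output = data + line[-1]  # -> output = 'lamA'

Answer: 'LAMBDA'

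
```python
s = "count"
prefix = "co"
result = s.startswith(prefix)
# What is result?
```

Answer: True

Derivation:
Trace (tracking result):
s = 'count'  # -> s = 'count'
prefix = 'co'  # -> prefix = 'co'
result = s.startswith(prefix)  # -> result = True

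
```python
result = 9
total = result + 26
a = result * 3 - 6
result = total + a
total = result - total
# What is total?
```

Trace (tracking total):
result = 9  # -> result = 9
total = result + 26  # -> total = 35
a = result * 3 - 6  # -> a = 21
result = total + a  # -> result = 56
total = result - total  # -> total = 21

Answer: 21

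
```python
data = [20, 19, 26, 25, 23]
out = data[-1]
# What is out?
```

Answer: 23

Derivation:
Trace (tracking out):
data = [20, 19, 26, 25, 23]  # -> data = [20, 19, 26, 25, 23]
out = data[-1]  # -> out = 23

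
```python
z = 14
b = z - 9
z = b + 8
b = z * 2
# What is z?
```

Trace (tracking z):
z = 14  # -> z = 14
b = z - 9  # -> b = 5
z = b + 8  # -> z = 13
b = z * 2  # -> b = 26

Answer: 13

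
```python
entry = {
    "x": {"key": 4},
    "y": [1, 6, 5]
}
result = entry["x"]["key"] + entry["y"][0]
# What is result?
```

Answer: 5

Derivation:
Trace (tracking result):
entry = {'x': {'key': 4}, 'y': [1, 6, 5]}  # -> entry = {'x': {'key': 4}, 'y': [1, 6, 5]}
result = entry['x']['key'] + entry['y'][0]  # -> result = 5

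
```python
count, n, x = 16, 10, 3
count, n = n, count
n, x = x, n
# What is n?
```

Answer: 3

Derivation:
Trace (tracking n):
count, n, x = (16, 10, 3)  # -> count = 16, n = 10, x = 3
count, n = (n, count)  # -> count = 10, n = 16
n, x = (x, n)  # -> n = 3, x = 16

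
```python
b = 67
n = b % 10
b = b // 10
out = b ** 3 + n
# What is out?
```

Answer: 223

Derivation:
Trace (tracking out):
b = 67  # -> b = 67
n = b % 10  # -> n = 7
b = b // 10  # -> b = 6
out = b ** 3 + n  # -> out = 223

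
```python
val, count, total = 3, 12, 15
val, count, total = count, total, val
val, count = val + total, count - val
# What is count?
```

Answer: 3

Derivation:
Trace (tracking count):
val, count, total = (3, 12, 15)  # -> val = 3, count = 12, total = 15
val, count, total = (count, total, val)  # -> val = 12, count = 15, total = 3
val, count = (val + total, count - val)  # -> val = 15, count = 3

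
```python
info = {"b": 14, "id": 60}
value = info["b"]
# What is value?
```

Trace (tracking value):
info = {'b': 14, 'id': 60}  # -> info = {'b': 14, 'id': 60}
value = info['b']  # -> value = 14

Answer: 14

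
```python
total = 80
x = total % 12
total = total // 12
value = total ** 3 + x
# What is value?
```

Trace (tracking value):
total = 80  # -> total = 80
x = total % 12  # -> x = 8
total = total // 12  # -> total = 6
value = total ** 3 + x  # -> value = 224

Answer: 224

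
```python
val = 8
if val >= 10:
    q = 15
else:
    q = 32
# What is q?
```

Trace (tracking q):
val = 8  # -> val = 8
if val >= 10:  # condition is False
else:
    q = 32  # -> q = 32

Answer: 32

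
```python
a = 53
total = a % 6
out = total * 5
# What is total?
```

Answer: 5

Derivation:
Trace (tracking total):
a = 53  # -> a = 53
total = a % 6  # -> total = 5
out = total * 5  # -> out = 25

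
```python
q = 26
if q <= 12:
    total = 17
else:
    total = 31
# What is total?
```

Trace (tracking total):
q = 26  # -> q = 26
if q <= 12:  # condition is False
else:
    total = 31  # -> total = 31

Answer: 31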